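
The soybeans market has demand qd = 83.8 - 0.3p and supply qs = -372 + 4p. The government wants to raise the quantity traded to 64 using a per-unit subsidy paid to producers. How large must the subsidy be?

At q = 64, invert demand for the buyer price: pb = (83.8 − 64)/0.3 = 66; invert supply for the seller price: ps = (64 − (-372))/4 = 109.
The subsidy must fill the gap: s = ps − pb = 109 − 66 = 43.

Required subsidy s = 43 per unit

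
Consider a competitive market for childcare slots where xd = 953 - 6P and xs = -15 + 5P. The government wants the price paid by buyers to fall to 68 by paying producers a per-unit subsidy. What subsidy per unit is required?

At a buyer price of 68, quantity demanded is 953 − 6·68 = 545.
Sellers supply 545 only when they receive Ps with -15 + 5·Ps = 545, i.e. Ps = 112.
s = Ps − Pb = 112 − 68 = 44.

Required subsidy s = 44 per unit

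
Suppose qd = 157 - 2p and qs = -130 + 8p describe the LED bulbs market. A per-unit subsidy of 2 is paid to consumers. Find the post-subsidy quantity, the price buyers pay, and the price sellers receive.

Pre-subsidy: 157 - 2p = -130 + 8p gives p* = 28.7, q* = 99.6.
With the rebate, buyers effectively pay pb = ps − 2, where ps is the price sellers receive.
Demand in terms of ps becomes qd = 157 − 2(ps − 2) = 161 - 2ps. Setting this equal to supply: 161 - 2ps = -130 + 8ps, so ps = 29.1.
Buyers pay pb = 29.1 − 2 = 27.1; q' = -130 + 8·29.1 = 102.8.

q' = 102.8; buyers pay 27.1; sellers receive 29.1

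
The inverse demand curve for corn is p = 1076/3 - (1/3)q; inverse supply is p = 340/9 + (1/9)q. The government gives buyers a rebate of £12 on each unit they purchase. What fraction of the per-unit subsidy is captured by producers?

Producer share = 0.25

Pre-subsidy: 1076/3 - (1/3)q = 340/9 + (1/9)q gives q* = 722 and p* = 118.
With the rebate, buyers effectively pay pb = ps − 12, where ps is the price sellers receive.
On the curves, pb = 1076/3 - (1/3)q and ps = 340/9 + (1/9)q; the wedge ps − pb = 12 gives 340/9 + (1/9)q − (1076/3 - (1/3)q) = 12, so q' = 749.
Then pb = 1076/3 − (1/3)·749 = 109 and ps = 340/9 + (1/9)·749 = 121.
Buyers' price falls by p* − pb = 118 − 109 = 9; sellers' price rises by ps − p* = 121 − 118 = 3.
So producers capture 3/12 = 0.25 of each unit of subsidy.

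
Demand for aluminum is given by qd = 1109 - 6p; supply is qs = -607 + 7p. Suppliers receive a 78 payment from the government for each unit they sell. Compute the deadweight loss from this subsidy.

Deadweight loss = 9828

Pre-subsidy: 1109 - 6p = -607 + 7p gives p* = 132, q* = 317.
With the subsidy, sellers receive ps = pb + 78 for each unit, where pb is the price buyers pay.
Supply in terms of pb becomes qs = -607 + 7(pb + 78) = -61 + 7pb. Setting this equal to demand: 1109 - 6pb = -61 + 7pb, so pb = 90.
Sellers receive ps = 90 + 78 = 168; q' = 1109 − 6·90 = 569.
The subsidy expands output by 569 − 317 = 252 past the efficient level; on those units the gap between marginal cost and willingness to pay runs from 0 up to 78.
DWL = ½ × 78 × 252 = 9828.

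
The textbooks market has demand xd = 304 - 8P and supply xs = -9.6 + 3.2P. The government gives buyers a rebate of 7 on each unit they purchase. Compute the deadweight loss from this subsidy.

Deadweight loss = 56

Pre-subsidy: 304 - 8P = -9.6 + 3.2P gives P* = 28, x* = 80.
With the rebate, buyers effectively pay Pb = Ps − 7, where Ps is the price sellers receive.
Demand in terms of Ps becomes xd = 304 − 8(Ps − 7) = 360 - 8Ps. Setting this equal to supply: 360 - 8Ps = -9.6 + 3.2Ps, so Ps = 33.
Buyers pay Pb = 33 − 7 = 26; x' = -9.6 + 3.2·33 = 96.
The subsidy expands output by 96 − 80 = 16 past the efficient level; on those units the gap between marginal cost and willingness to pay runs from 0 up to 7.
DWL = ½ × 7 × 16 = 56.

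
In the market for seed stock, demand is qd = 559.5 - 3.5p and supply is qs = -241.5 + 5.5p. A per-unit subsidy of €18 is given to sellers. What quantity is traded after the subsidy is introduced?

Pre-subsidy: 559.5 - 3.5p = -241.5 + 5.5p gives p* = 89, q* = 248.
With the subsidy, sellers receive ps = pb + 18 for each unit, where pb is the price buyers pay.
Supply in terms of pb becomes qs = -241.5 + 5.5(pb + 18) = -142.5 + 5.5pb. Setting this equal to demand: 559.5 - 3.5pb = -142.5 + 5.5pb, so pb = 78.
Sellers receive ps = 78 + 18 = 96; q' = 559.5 − 3.5·78 = 286.5.

q' = 286.5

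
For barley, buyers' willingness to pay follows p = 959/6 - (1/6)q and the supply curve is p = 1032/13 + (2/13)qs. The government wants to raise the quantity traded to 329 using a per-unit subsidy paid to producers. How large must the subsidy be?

At q = 329, from the demand curve buyers pay pb = 959/6 − (1/6)·329 = 105; from the supply curve sellers need ps = 1032/13 + (2/13)·329 = 130.
The subsidy must fill the gap: s = ps − pb = 130 − 105 = 25.

Required subsidy s = 25 per unit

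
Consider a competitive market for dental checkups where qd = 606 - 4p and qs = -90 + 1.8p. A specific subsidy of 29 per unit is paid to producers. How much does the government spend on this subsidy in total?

Government cost = 4698

Pre-subsidy: 606 - 4p = -90 + 1.8p gives p* = 120, q* = 126.
With the subsidy, sellers receive ps = pb + 29 for each unit, where pb is the price buyers pay.
Supply in terms of pb becomes qs = -90 + 1.8(pb + 29) = -37.8 + 1.8pb. Setting this equal to demand: 606 - 4pb = -37.8 + 1.8pb, so pb = 111.
Sellers receive ps = 111 + 29 = 140; q' = 606 − 4·111 = 162.
Government outlay = subsidy × quantity = 29 × 162 = 4698.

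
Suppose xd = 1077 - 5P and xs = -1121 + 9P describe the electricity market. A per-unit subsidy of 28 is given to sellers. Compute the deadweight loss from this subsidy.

Deadweight loss = 1260

Pre-subsidy: 1077 - 5P = -1121 + 9P gives P* = 157, x* = 292.
With the subsidy, sellers receive Ps = Pb + 28 for each unit, where Pb is the price buyers pay.
Supply in terms of Pb becomes xs = -1121 + 9(Pb + 28) = -869 + 9Pb. Setting this equal to demand: 1077 - 5Pb = -869 + 9Pb, so Pb = 139.
Sellers receive Ps = 139 + 28 = 167; x' = 1077 − 5·139 = 382.
The subsidy expands output by 382 − 292 = 90 past the efficient level; on those units the gap between marginal cost and willingness to pay runs from 0 up to 28.
DWL = ½ × 28 × 90 = 1260.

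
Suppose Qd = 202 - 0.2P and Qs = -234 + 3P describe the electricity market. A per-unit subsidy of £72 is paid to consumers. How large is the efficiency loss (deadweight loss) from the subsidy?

Pre-subsidy: 202 - 0.2P = -234 + 3P gives P* = 136.25, Q* = 174.75.
With the rebate, buyers effectively pay Pb = Ps − 72, where Ps is the price sellers receive.
Demand in terms of Ps becomes Qd = 202 − 0.2(Ps − 72) = 216.4 - 0.2Ps. Setting this equal to supply: 216.4 - 0.2Ps = -234 + 3Ps, so Ps = 140.75.
Buyers pay Pb = 140.75 − 72 = 68.75; Q' = -234 + 3·140.75 = 188.25.
The subsidy expands output by 188.25 − 174.75 = 13.5 past the efficient level; on those units the gap between marginal cost and willingness to pay runs from 0 up to 72.
DWL = ½ × 72 × 13.5 = 486.

Deadweight loss = £486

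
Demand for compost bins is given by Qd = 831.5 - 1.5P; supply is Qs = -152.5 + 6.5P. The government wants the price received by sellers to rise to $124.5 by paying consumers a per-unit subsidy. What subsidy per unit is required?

Required subsidy s = $8 per unit

At a seller price of 124.5, quantity supplied is -152.5 + 6.5·124.5 = 656.75.
Buyers absorb 656.75 only when they pay Pb with 831.5 − 1.5·Pb = 656.75, i.e. Pb = 116.5.
s = Ps − Pb = 124.5 − 116.5 = 8.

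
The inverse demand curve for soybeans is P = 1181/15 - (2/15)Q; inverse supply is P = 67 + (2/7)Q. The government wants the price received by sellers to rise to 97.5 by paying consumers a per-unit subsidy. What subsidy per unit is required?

At a seller price of 97.5, quantity supplied is -234.5 + 3.5·97.5 = 106.75.
Buyers absorb 106.75 only when they pay Pb = 1181/15 − (2/15)·106.75 = 64.5.
s = Ps − Pb = 97.5 − 64.5 = 33.

Required subsidy s = 33 per unit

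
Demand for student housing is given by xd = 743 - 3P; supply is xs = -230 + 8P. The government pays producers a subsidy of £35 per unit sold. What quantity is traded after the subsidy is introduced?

x' = 554

Pre-subsidy: 743 - 3P = -230 + 8P gives P* = 973/11, x* = 5254/11.
With the subsidy, sellers receive Ps = Pb + 35 for each unit, where Pb is the price buyers pay.
Supply in terms of Pb becomes xs = -230 + 8(Pb + 35) = 50 + 8Pb. Setting this equal to demand: 743 - 3Pb = 50 + 8Pb, so Pb = 63.
Sellers receive Ps = 63 + 35 = 98; x' = 743 − 3·63 = 554.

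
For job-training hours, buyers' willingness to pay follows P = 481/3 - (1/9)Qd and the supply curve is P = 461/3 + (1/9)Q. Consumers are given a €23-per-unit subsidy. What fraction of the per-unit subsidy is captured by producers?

Pre-subsidy: 481/3 - (1/9)Q = 461/3 + (1/9)Q gives Q* = 30 and P* = 157.
With the rebate, buyers effectively pay Pb = Ps − 23, where Ps is the price sellers receive.
On the curves, Pb = 481/3 - (1/9)Q and Ps = 461/3 + (1/9)Q; the wedge Ps − Pb = 23 gives 461/3 + (1/9)Q − (481/3 - (1/9)Q) = 23, so Q' = 133.5.
Then Pb = 481/3 − (1/9)·133.5 = 145.5 and Ps = 461/3 + (1/9)·133.5 = 168.5.
Buyers' price falls by P* − Pb = 157 − 145.5 = 11.5; sellers' price rises by Ps − P* = 168.5 − 157 = 11.5.
So producers capture 11.5/23 = 0.5 of each unit of subsidy.

Producer share = 0.5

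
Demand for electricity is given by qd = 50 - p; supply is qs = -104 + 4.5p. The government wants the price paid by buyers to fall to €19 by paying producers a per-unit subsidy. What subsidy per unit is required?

At a buyer price of 19, quantity demanded is 50 − 1·19 = 31.
Sellers supply 31 only when they receive ps with -104 + 4.5·ps = 31, i.e. ps = 30.
s = ps − pb = 30 − 19 = 11.

Required subsidy s = €11 per unit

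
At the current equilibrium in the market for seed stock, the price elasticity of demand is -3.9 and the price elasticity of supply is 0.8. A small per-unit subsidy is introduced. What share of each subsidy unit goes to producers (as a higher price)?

For a small subsidy around the equilibrium, the benefit split depends on the relative slopes, which at a point are proportional to the elasticities.
Buyer share = εs/(εs + |εd|) = 0.8/(0.8 + 3.9) = 8/47; seller share = |εd|/(εs + |εd|) = 39/47.
So producers capture 39/47 of the subsidy.

Producer share = 39/47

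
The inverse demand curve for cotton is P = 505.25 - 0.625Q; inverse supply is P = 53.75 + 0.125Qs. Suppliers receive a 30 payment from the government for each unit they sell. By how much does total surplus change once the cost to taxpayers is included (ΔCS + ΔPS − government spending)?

Pre-subsidy: 505.25 - 0.625Q = 53.75 + 0.125Q gives Q* = 602 and P* = 129.
With the subsidy, sellers receive Ps = Pb + 30 for each unit, where Pb is the price buyers pay.
On the curves, Pb = 505.25 - 0.625Q and Ps = 53.75 + 0.125Q; the wedge Ps − Pb = 30 gives 53.75 + 0.125Q − (505.25 - 0.625Q) = 30, so Q' = 642.
Then Pb = 505.25 − 0.625·642 = 104 and Ps = 53.75 + 0.125·642 = 134.
ΔCS = ½(602 + 642)(129 − 104) = 15550; ΔPS = ½(602 + 642)(134 − 129) = 3110.
Government spending = 30 × 642 = 19260.
Net change = 15550 + 3110 − 19260 = -600. The loss equals the DWL triangle ½·30·40.

Net change in total surplus = -600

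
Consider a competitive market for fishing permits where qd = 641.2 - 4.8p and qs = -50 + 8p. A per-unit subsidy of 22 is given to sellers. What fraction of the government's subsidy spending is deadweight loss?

Pre-subsidy: 641.2 - 4.8p = -50 + 8p gives p* = 54, q* = 382.
With the subsidy, sellers receive ps = pb + 22 for each unit, where pb is the price buyers pay.
Supply in terms of pb becomes qs = -50 + 8(pb + 22) = 126 + 8pb. Setting this equal to demand: 641.2 - 4.8pb = 126 + 8pb, so pb = 40.25.
Sellers receive ps = 40.25 + 22 = 62.25; q' = 641.2 − 4.8·40.25 = 448.
ΔCS = ½(382 + 448)(54 − 40.25) = 5706.25; ΔPS = ½(382 + 448)(62.25 − 54) = 3423.75.
Government spending = 22 × 448 = 9856.
DWL = ½ × 22 × (448 − 382) = 726; fraction = 726 / 9856 = 33/448.

DWL / government spending = 33/448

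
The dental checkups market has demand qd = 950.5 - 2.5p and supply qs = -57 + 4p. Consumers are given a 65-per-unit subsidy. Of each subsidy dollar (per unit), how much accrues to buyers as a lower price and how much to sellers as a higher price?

Buyers gain 40 per unit; sellers gain 25 per unit

Pre-subsidy: 950.5 - 2.5p = -57 + 4p gives p* = 155, q* = 563.
With the rebate, buyers effectively pay pb = ps − 65, where ps is the price sellers receive.
Demand in terms of ps becomes qd = 950.5 − 2.5(ps − 65) = 1113 - 2.5ps. Setting this equal to supply: 1113 - 2.5ps = -57 + 4ps, so ps = 180.
Buyers pay pb = 180 − 65 = 115; q' = -57 + 4·180 = 663.
Buyers' price falls by p* − pb = 155 − 115 = 40; sellers' price rises by ps − p* = 180 − 155 = 25.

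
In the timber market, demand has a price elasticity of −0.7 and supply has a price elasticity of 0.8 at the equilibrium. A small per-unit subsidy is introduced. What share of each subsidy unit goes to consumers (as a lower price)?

Consumer share = 8/15

For a small subsidy around the equilibrium, the benefit split depends on the relative slopes, which at a point are proportional to the elasticities.
Buyer share = εs/(εs + |εd|) = 0.8/(0.8 + 0.7) = 8/15; seller share = |εd|/(εs + |εd|) = 7/15.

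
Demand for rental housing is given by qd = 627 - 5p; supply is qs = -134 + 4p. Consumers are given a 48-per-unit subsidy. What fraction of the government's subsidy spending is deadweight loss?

DWL / government spending = 240/1399

Pre-subsidy: 627 - 5p = -134 + 4p gives p* = 761/9, q* = 1838/9.
With the rebate, buyers effectively pay pb = ps − 48, where ps is the price sellers receive.
Demand in terms of ps becomes qd = 627 − 5(ps − 48) = 867 - 5ps. Setting this equal to supply: 867 - 5ps = -134 + 4ps, so ps = 1001/9.
Buyers pay pb = 1001/9 − 48 = 569/9; q' = -134 + 4·(1001/9) = 2798/9.
ΔCS = ½(1838/9 + 2798/9)(761/9 − 569/9) = 148352/27; ΔPS = ½(1838/9 + 2798/9)(1001/9 − 761/9) = 185440/27.
Government spending = 48 × 2798/9 = 44768/3.
DWL = ½ × 48 × (2798/9 − 1838/9) = 2560; fraction = 2560 / (44768/3) = 240/1399.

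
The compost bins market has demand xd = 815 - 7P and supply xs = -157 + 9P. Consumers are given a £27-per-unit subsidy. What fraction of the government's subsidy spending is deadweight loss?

DWL / government spending = 1701/15874

Pre-subsidy: 815 - 7P = -157 + 9P gives P* = 60.75, x* = 389.75.
With the rebate, buyers effectively pay Pb = Ps − 27, where Ps is the price sellers receive.
Demand in terms of Ps becomes xd = 815 − 7(Ps − 27) = 1004 - 7Ps. Setting this equal to supply: 1004 - 7Ps = -157 + 9Ps, so Ps = 72.5625.
Buyers pay Pb = 72.5625 − 27 = 45.5625; x' = -157 + 9·72.5625 = 496.0625.
ΔCS = ½(389.75 + 496.0625)(60.75 − 45.5625) = 6726.638671875; ΔPS = ½(389.75 + 496.0625)(72.5625 − 60.75) = 5231.830078125.
Government spending = 27 × 496.0625 = 13393.6875.
DWL = ½ × 27 × (496.0625 − 389.75) = 1435.21875; fraction = 1435.21875 / 13393.6875 = 1701/15874.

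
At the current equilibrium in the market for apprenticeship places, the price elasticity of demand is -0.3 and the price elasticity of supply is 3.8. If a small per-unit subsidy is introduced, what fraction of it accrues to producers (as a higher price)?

For a small subsidy around the equilibrium, the benefit split depends on the relative slopes, which at a point are proportional to the elasticities.
Buyer share = εs/(εs + |εd|) = 3.8/(3.8 + 0.3) = 38/41; seller share = |εd|/(εs + |εd|) = 3/41.
So producers capture 3/41 of the subsidy.

Producer share = 3/41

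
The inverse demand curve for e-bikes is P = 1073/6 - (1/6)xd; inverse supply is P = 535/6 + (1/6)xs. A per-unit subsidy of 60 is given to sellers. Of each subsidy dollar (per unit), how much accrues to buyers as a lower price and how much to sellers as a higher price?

Buyers gain 30 per unit; sellers gain 30 per unit

Pre-subsidy: 1073/6 - (1/6)x = 535/6 + (1/6)x gives x* = 269 and P* = 134.
With the subsidy, sellers receive Ps = Pb + 60 for each unit, where Pb is the price buyers pay.
On the curves, Pb = 1073/6 - (1/6)x and Ps = 535/6 + (1/6)x; the wedge Ps − Pb = 60 gives 535/6 + (1/6)x − (1073/6 - (1/6)x) = 60, so x' = 449.
Then Pb = 1073/6 − (1/6)·449 = 104 and Ps = 535/6 + (1/6)·449 = 164.
Buyers' price falls by P* − Pb = 134 − 104 = 30; sellers' price rises by Ps − P* = 164 − 134 = 30.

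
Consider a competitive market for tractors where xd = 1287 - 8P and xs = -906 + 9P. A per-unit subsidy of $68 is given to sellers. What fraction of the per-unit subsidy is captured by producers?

Pre-subsidy: 1287 - 8P = -906 + 9P gives P* = 129, x* = 255.
With the subsidy, sellers receive Ps = Pb + 68 for each unit, where Pb is the price buyers pay.
Supply in terms of Pb becomes xs = -906 + 9(Pb + 68) = -294 + 9Pb. Setting this equal to demand: 1287 - 8Pb = -294 + 9Pb, so Pb = 93.
Sellers receive Ps = 93 + 68 = 161; x' = 1287 − 8·93 = 543.
Buyers' price falls by P* − Pb = 129 − 93 = 36; sellers' price rises by Ps − P* = 161 − 129 = 32.
So producers capture 32/68 = 8/17 of each unit of subsidy.

Producer share = 8/17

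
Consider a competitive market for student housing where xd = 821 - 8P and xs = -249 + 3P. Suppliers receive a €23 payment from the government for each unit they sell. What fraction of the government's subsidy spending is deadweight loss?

DWL / government spending = 92/341

Pre-subsidy: 821 - 8P = -249 + 3P gives P* = 1070/11, x* = 471/11.
With the subsidy, sellers receive Ps = Pb + 23 for each unit, where Pb is the price buyers pay.
Supply in terms of Pb becomes xs = -249 + 3(Pb + 23) = -180 + 3Pb. Setting this equal to demand: 821 - 8Pb = -180 + 3Pb, so Pb = 91.
Sellers receive Ps = 91 + 23 = 114; x' = 821 − 8·91 = 93.
ΔCS = ½(471/11 + 93)(1070/11 − 91) = 51543/121; ΔPS = ½(471/11 + 93)(114 − 1070/11) = 137448/121.
Government spending = 23 × 93 = 2139.
DWL = ½ × 23 × (93 − 471/11) = 6348/11; fraction = (6348/11) / 2139 = 92/341.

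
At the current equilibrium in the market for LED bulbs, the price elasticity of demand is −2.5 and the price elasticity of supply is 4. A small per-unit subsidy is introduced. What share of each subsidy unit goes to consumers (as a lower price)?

For a small subsidy around the equilibrium, the benefit split depends on the relative slopes, which at a point are proportional to the elasticities.
Buyer share = εs/(εs + |εd|) = 4/(4 + 2.5) = 8/13; seller share = |εd|/(εs + |εd|) = 5/13.

Consumer share = 8/13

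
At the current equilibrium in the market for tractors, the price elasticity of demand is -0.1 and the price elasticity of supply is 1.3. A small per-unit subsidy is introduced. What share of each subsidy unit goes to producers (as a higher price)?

For a small subsidy around the equilibrium, the benefit split depends on the relative slopes, which at a point are proportional to the elasticities.
Buyer share = εs/(εs + |εd|) = 1.3/(1.3 + 0.1) = 13/14; seller share = |εd|/(εs + |εd|) = 1/14.
So producers capture 1/14 of the subsidy.

Producer share = 1/14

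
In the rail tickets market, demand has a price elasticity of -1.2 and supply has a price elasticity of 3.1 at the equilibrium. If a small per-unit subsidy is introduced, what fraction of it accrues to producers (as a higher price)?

Producer share = 12/43

For a small subsidy around the equilibrium, the benefit split depends on the relative slopes, which at a point are proportional to the elasticities.
Buyer share = εs/(εs + |εd|) = 3.1/(3.1 + 1.2) = 31/43; seller share = |εd|/(εs + |εd|) = 12/43.
So producers capture 12/43 of the subsidy.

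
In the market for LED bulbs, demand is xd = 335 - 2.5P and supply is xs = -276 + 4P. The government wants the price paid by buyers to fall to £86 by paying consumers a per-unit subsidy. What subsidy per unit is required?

Required subsidy s = £13 per unit

At a buyer price of 86, quantity demanded is 335 − 2.5·86 = 120.
Sellers supply 120 only when they receive Ps with -276 + 4·Ps = 120, i.e. Ps = 99.
s = Ps − Pb = 99 − 86 = 13.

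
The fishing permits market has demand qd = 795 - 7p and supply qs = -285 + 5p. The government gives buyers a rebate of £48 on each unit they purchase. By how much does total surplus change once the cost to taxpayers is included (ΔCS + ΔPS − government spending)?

Net change in total surplus = -£3360

Pre-subsidy: 795 - 7p = -285 + 5p gives p* = 90, q* = 165.
With the rebate, buyers effectively pay pb = ps − 48, where ps is the price sellers receive.
Demand in terms of ps becomes qd = 795 − 7(ps − 48) = 1131 - 7ps. Setting this equal to supply: 1131 - 7ps = -285 + 5ps, so ps = 118.
Buyers pay pb = 118 − 48 = 70; q' = -285 + 5·118 = 305.
ΔCS = ½(165 + 305)(90 − 70) = 4700; ΔPS = ½(165 + 305)(118 − 90) = 6580.
Government spending = 48 × 305 = 14640.
Net change = 4700 + 6580 − 14640 = -3360. The loss equals the DWL triangle ½·48·140.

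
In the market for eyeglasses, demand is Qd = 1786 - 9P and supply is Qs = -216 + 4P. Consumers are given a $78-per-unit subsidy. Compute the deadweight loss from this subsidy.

Pre-subsidy: 1786 - 9P = -216 + 4P gives P* = 154, Q* = 400.
With the rebate, buyers effectively pay Pb = Ps − 78, where Ps is the price sellers receive.
Demand in terms of Ps becomes Qd = 1786 − 9(Ps − 78) = 2488 - 9Ps. Setting this equal to supply: 2488 - 9Ps = -216 + 4Ps, so Ps = 208.
Buyers pay Pb = 208 − 78 = 130; Q' = -216 + 4·208 = 616.
The subsidy expands output by 616 − 400 = 216 past the efficient level; on those units the gap between marginal cost and willingness to pay runs from 0 up to 78.
DWL = ½ × 78 × 216 = 8424.

Deadweight loss = $8424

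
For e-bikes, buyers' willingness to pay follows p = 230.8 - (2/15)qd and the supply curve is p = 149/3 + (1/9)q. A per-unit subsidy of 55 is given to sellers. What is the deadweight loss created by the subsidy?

Pre-subsidy: 230.8 - (2/15)q = 149/3 + (1/9)q gives q* = 741 and p* = 132.
With the subsidy, sellers receive ps = pb + 55 for each unit, where pb is the price buyers pay.
On the curves, pb = 230.8 - (2/15)q and ps = 149/3 + (1/9)q; the wedge ps − pb = 55 gives 149/3 + (1/9)q − (230.8 - (2/15)q) = 55, so q' = 966.
Then pb = 230.8 − (2/15)·966 = 102 and ps = 149/3 + (1/9)·966 = 157.
The subsidy expands output by 966 − 741 = 225 past the efficient level; on those units the gap between marginal cost and willingness to pay runs from 0 up to 55.
DWL = ½ × 55 × 225 = 6187.5.

Deadweight loss = 6187.5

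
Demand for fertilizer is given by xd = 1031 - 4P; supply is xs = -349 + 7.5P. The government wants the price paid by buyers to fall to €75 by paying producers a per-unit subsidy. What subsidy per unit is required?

At a buyer price of 75, quantity demanded is 1031 − 4·75 = 731.
Sellers supply 731 only when they receive Ps with -349 + 7.5·Ps = 731, i.e. Ps = 144.
s = Ps − Pb = 144 − 75 = 69.

Required subsidy s = €69 per unit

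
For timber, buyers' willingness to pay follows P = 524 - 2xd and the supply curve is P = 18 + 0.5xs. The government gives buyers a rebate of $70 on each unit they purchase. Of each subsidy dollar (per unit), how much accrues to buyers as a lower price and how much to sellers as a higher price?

Pre-subsidy: 524 - 2x = 18 + 0.5x gives x* = 202.4 and P* = 119.2.
With the rebate, buyers effectively pay Pb = Ps − 70, where Ps is the price sellers receive.
On the curves, Pb = 524 - 2x and Ps = 18 + 0.5x; the wedge Ps − Pb = 70 gives 18 + 0.5x − (524 - 2x) = 70, so x' = 230.4.
Then Pb = 524 − 2·230.4 = 63.2 and Ps = 18 + 0.5·230.4 = 133.2.
Buyers' price falls by P* − Pb = 119.2 − 63.2 = 56; sellers' price rises by Ps − P* = 133.2 − 119.2 = 14.

Buyers gain $56 per unit; sellers gain $14 per unit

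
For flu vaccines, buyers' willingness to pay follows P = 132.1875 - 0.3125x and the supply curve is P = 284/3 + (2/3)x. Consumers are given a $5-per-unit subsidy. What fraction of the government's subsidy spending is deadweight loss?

DWL / government spending = 120/2041

Pre-subsidy: 132.1875 - 0.3125x = 284/3 + (2/3)x gives x* = 1801/47 and P* = 5650/47.
With the rebate, buyers effectively pay Pb = Ps − 5, where Ps is the price sellers receive.
On the curves, Pb = 132.1875 - 0.3125x and Ps = 284/3 + (2/3)x; the wedge Ps − Pb = 5 gives 284/3 + (2/3)x − (132.1875 - 0.3125x) = 5, so x' = 2041/47.
Then Pb = 132.1875 − 0.3125·(2041/47) = 5575/47 and Ps = 284/3 + (2/3)·(2041/47) = 5810/47.
ΔCS = ½(1801/47 + 2041/47)(5650/47 − 5575/47) = 144075/2209; ΔPS = ½(1801/47 + 2041/47)(5810/47 − 5650/47) = 307360/2209.
Government spending = 5 × 2041/47 = 10205/47.
DWL = ½ × 5 × (2041/47 − 1801/47) = 600/47; fraction = (600/47) / (10205/47) = 120/2041.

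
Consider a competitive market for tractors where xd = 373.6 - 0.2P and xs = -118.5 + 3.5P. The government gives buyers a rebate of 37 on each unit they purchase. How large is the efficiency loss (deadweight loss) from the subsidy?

Pre-subsidy: 373.6 - 0.2P = -118.5 + 3.5P gives P* = 133, x* = 347.
With the rebate, buyers effectively pay Pb = Ps − 37, where Ps is the price sellers receive.
Demand in terms of Ps becomes xd = 373.6 − 0.2(Ps − 37) = 381 - 0.2Ps. Setting this equal to supply: 381 - 0.2Ps = -118.5 + 3.5Ps, so Ps = 135.
Buyers pay Pb = 135 − 37 = 98; x' = -118.5 + 3.5·135 = 354.
The subsidy expands output by 354 − 347 = 7 past the efficient level; on those units the gap between marginal cost and willingness to pay runs from 0 up to 37.
DWL = ½ × 37 × 7 = 129.5.

Deadweight loss = 129.5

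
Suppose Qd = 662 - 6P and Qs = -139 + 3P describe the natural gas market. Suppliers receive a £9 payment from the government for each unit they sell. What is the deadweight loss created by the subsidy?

Pre-subsidy: 662 - 6P = -139 + 3P gives P* = 89, Q* = 128.
With the subsidy, sellers receive Ps = Pb + 9 for each unit, where Pb is the price buyers pay.
Supply in terms of Pb becomes Qs = -139 + 3(Pb + 9) = -112 + 3Pb. Setting this equal to demand: 662 - 6Pb = -112 + 3Pb, so Pb = 86.
Sellers receive Ps = 86 + 9 = 95; Q' = 662 − 6·86 = 146.
The subsidy expands output by 146 − 128 = 18 past the efficient level; on those units the gap between marginal cost and willingness to pay runs from 0 up to 9.
DWL = ½ × 9 × 18 = 81.

Deadweight loss = £81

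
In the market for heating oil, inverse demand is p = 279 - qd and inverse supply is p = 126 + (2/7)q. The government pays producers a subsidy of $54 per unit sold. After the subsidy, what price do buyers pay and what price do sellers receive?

Buyers pay $118; sellers receive $172

Pre-subsidy: 279 - q = 126 + (2/7)q gives q* = 119 and p* = 160.
With the subsidy, sellers receive ps = pb + 54 for each unit, where pb is the price buyers pay.
On the curves, pb = 279 - q and ps = 126 + (2/7)q; the wedge ps − pb = 54 gives 126 + (2/7)q − (279 - q) = 54, so q' = 161.
Then pb = 279 − 1·161 = 118 and ps = 126 + (2/7)·161 = 172.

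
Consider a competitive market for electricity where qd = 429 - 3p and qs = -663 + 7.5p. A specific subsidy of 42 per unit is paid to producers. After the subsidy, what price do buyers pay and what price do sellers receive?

Pre-subsidy: 429 - 3p = -663 + 7.5p gives p* = 104, q* = 117.
With the subsidy, sellers receive ps = pb + 42 for each unit, where pb is the price buyers pay.
Supply in terms of pb becomes qs = -663 + 7.5(pb + 42) = -348 + 7.5pb. Setting this equal to demand: 429 - 3pb = -348 + 7.5pb, so pb = 74.
Sellers receive ps = 74 + 42 = 116; q' = 429 − 3·74 = 207.

Buyers pay 74; sellers receive 116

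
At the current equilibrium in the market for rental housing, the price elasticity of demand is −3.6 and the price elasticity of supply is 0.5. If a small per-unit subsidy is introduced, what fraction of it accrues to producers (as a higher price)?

Producer share = 36/41

For a small subsidy around the equilibrium, the benefit split depends on the relative slopes, which at a point are proportional to the elasticities.
Buyer share = εs/(εs + |εd|) = 0.5/(0.5 + 3.6) = 5/41; seller share = |εd|/(εs + |εd|) = 36/41.
So producers capture 36/41 of the subsidy.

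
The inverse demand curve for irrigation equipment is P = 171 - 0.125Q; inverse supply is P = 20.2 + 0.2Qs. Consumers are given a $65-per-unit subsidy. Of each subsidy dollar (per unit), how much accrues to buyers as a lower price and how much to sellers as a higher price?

Buyers gain $25 per unit; sellers gain $40 per unit

Pre-subsidy: 171 - 0.125Q = 20.2 + 0.2Q gives Q* = 464 and P* = 113.
With the rebate, buyers effectively pay Pb = Ps − 65, where Ps is the price sellers receive.
On the curves, Pb = 171 - 0.125Q and Ps = 20.2 + 0.2Q; the wedge Ps − Pb = 65 gives 20.2 + 0.2Q − (171 - 0.125Q) = 65, so Q' = 664.
Then Pb = 171 − 0.125·664 = 88 and Ps = 20.2 + 0.2·664 = 153.
Buyers' price falls by P* − Pb = 113 − 88 = 25; sellers' price rises by Ps − P* = 153 − 113 = 40.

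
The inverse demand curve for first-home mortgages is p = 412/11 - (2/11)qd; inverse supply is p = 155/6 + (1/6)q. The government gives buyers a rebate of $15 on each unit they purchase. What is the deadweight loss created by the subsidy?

Pre-subsidy: 412/11 - (2/11)q = 155/6 + (1/6)q gives q* = 767/23 and p* = 722/23.
With the rebate, buyers effectively pay pb = ps − 15, where ps is the price sellers receive.
On the curves, pb = 412/11 - (2/11)q and ps = 155/6 + (1/6)q; the wedge ps − pb = 15 gives 155/6 + (1/6)q − (412/11 - (2/11)q) = 15, so q' = 1757/23.
Then pb = 412/11 − (2/11)·(1757/23) = 542/23 and ps = 155/6 + (1/6)·(1757/23) = 887/23.
The subsidy expands output by 1757/23 − 767/23 = 990/23 past the efficient level; on those units the gap between marginal cost and willingness to pay runs from 0 up to 15.
DWL = ½ × 15 × 990/23 = 7425/23.

Deadweight loss = 7425/23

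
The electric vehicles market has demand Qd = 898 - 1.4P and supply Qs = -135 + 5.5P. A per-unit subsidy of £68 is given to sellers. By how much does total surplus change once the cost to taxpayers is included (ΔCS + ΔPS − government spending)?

Pre-subsidy: 898 - 1.4P = -135 + 5.5P gives P* = 10330/69, Q* = 47500/69.
With the subsidy, sellers receive Ps = Pb + 68 for each unit, where Pb is the price buyers pay.
Supply in terms of Pb becomes Qs = -135 + 5.5(Pb + 68) = 239 + 5.5Pb. Setting this equal to demand: 898 - 1.4Pb = 239 + 5.5Pb, so Pb = 6590/69.
Sellers receive Ps = 6590/69 + 68 = 11282/69; Q' = 898 − 1.4·(6590/69) = 52736/69.
ΔCS = ½(47500/69 + 52736/69)(10330/69 − 6590/69) = 62480440/1587; ΔPS = ½(47500/69 + 52736/69)(11282/69 − 10330/69) = 15904112/1587.
Government spending = 68 × 52736/69 = 3586048/69.
Net change = 62480440/1587 + 15904112/1587 − 3586048/69 = -178024/69. The loss equals the DWL triangle ½·68·5236/69.

Net change in total surplus = -178024/69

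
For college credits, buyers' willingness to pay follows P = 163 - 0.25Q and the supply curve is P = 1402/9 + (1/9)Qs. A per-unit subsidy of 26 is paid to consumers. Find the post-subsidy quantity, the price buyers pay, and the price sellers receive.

Pre-subsidy: 163 - 0.25Q = 1402/9 + (1/9)Q gives Q* = 20 and P* = 158.
With the rebate, buyers effectively pay Pb = Ps − 26, where Ps is the price sellers receive.
On the curves, Pb = 163 - 0.25Q and Ps = 1402/9 + (1/9)Q; the wedge Ps − Pb = 26 gives 1402/9 + (1/9)Q − (163 - 0.25Q) = 26, so Q' = 92.
Then Pb = 163 − 0.25·92 = 140 and Ps = 1402/9 + (1/9)·92 = 166.

Q' = 92; buyers pay 140; sellers receive 166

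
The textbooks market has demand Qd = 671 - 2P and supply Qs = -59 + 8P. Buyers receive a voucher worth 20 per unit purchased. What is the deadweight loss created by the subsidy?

Deadweight loss = 320

Pre-subsidy: 671 - 2P = -59 + 8P gives P* = 73, Q* = 525.
With the rebate, buyers effectively pay Pb = Ps − 20, where Ps is the price sellers receive.
Demand in terms of Ps becomes Qd = 671 − 2(Ps − 20) = 711 - 2Ps. Setting this equal to supply: 711 - 2Ps = -59 + 8Ps, so Ps = 77.
Buyers pay Pb = 77 − 20 = 57; Q' = -59 + 8·77 = 557.
The subsidy expands output by 557 − 525 = 32 past the efficient level; on those units the gap between marginal cost and willingness to pay runs from 0 up to 20.
DWL = ½ × 20 × 32 = 320.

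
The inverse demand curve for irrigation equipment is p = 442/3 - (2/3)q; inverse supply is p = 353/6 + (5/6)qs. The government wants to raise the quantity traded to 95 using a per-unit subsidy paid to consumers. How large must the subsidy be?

Required subsidy s = 54 per unit

At q = 95, from the demand curve buyers pay pb = 442/3 − (2/3)·95 = 84; from the supply curve sellers need ps = 353/6 + (5/6)·95 = 138.
The subsidy must fill the gap: s = ps − pb = 138 − 84 = 54.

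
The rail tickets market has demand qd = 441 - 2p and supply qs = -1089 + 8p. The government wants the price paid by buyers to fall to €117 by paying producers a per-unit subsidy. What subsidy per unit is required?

At a buyer price of 117, quantity demanded is 441 − 2·117 = 207.
Sellers supply 207 only when they receive ps with -1089 + 8·ps = 207, i.e. ps = 162.
s = ps − pb = 162 − 117 = 45.

Required subsidy s = €45 per unit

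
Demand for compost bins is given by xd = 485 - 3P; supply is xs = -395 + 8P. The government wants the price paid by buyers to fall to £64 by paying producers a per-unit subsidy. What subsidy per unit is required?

Required subsidy s = £22 per unit

At a buyer price of 64, quantity demanded is 485 − 3·64 = 293.
Sellers supply 293 only when they receive Ps with -395 + 8·Ps = 293, i.e. Ps = 86.
s = Ps − Pb = 86 − 64 = 22.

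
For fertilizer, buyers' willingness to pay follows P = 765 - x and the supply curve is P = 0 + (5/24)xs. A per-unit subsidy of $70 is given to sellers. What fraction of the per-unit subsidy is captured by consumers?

Pre-subsidy: 765 - x = 0 + (5/24)x gives x* = 18360/29 and P* = 3825/29.
With the subsidy, sellers receive Ps = Pb + 70 for each unit, where Pb is the price buyers pay.
On the curves, Pb = 765 - x and Ps = 0 + (5/24)x; the wedge Ps − Pb = 70 gives 0 + (5/24)x − (765 - x) = 70, so x' = 20040/29.
Then Pb = 765 − 1·(20040/29) = 2145/29 and Ps = 0 + (5/24)·(20040/29) = 4175/29.
Buyers' price falls by P* − Pb = 3825/29 − 2145/29 = 1680/29; sellers' price rises by Ps − P* = 4175/29 − 3825/29 = 350/29.
So consumers capture (1680/29)/70 = 24/29 of each unit of subsidy.

Consumer share = 24/29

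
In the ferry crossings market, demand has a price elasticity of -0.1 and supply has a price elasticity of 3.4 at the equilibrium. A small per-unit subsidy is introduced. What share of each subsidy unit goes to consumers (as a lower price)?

Consumer share = 34/35

For a small subsidy around the equilibrium, the benefit split depends on the relative slopes, which at a point are proportional to the elasticities.
Buyer share = εs/(εs + |εd|) = 3.4/(3.4 + 0.1) = 34/35; seller share = |εd|/(εs + |εd|) = 1/35.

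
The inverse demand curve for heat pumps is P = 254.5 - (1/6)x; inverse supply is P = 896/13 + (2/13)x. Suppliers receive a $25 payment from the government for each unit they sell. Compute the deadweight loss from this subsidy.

Deadweight loss = $975

Pre-subsidy: 254.5 - (1/6)x = 896/13 + (2/13)x gives x* = 579 and P* = 158.
With the subsidy, sellers receive Ps = Pb + 25 for each unit, where Pb is the price buyers pay.
On the curves, Pb = 254.5 - (1/6)x and Ps = 896/13 + (2/13)x; the wedge Ps − Pb = 25 gives 896/13 + (2/13)x − (254.5 - (1/6)x) = 25, so x' = 657.
Then Pb = 254.5 − (1/6)·657 = 145 and Ps = 896/13 + (2/13)·657 = 170.
The subsidy expands output by 657 − 579 = 78 past the efficient level; on those units the gap between marginal cost and willingness to pay runs from 0 up to 25.
DWL = ½ × 25 × 78 = 975.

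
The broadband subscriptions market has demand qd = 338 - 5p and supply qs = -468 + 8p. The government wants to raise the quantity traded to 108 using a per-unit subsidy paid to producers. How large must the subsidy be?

At q = 108, invert demand for the buyer price: pb = (338 − 108)/5 = 46; invert supply for the seller price: ps = (108 − (-468))/8 = 72.
The subsidy must fill the gap: s = ps − pb = 72 − 46 = 26.

Required subsidy s = 26 per unit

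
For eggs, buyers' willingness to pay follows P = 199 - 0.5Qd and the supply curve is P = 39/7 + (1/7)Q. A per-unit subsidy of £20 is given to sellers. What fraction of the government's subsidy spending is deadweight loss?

DWL / government spending = 35/747

Pre-subsidy: 199 - 0.5Q = 39/7 + (1/7)Q gives Q* = 2708/9 and P* = 437/9.
With the subsidy, sellers receive Ps = Pb + 20 for each unit, where Pb is the price buyers pay.
On the curves, Pb = 199 - 0.5Q and Ps = 39/7 + (1/7)Q; the wedge Ps − Pb = 20 gives 39/7 + (1/7)Q − (199 - 0.5Q) = 20, so Q' = 332.
Then Pb = 199 − 0.5·332 = 33 and Ps = 39/7 + (1/7)·332 = 53.
ΔCS = ½(2708/9 + 332)(437/9 − 33) = 398720/81; ΔPS = ½(2708/9 + 332)(53 − 437/9) = 113920/81.
Government spending = 20 × 332 = 6640.
DWL = ½ × 20 × (332 − 2708/9) = 2800/9; fraction = (2800/9) / 6640 = 35/747.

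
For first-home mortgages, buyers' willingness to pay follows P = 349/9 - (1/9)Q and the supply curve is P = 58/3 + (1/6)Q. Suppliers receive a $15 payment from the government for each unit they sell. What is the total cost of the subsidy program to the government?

Government cost = $1860

Pre-subsidy: 349/9 - (1/9)Q = 58/3 + (1/6)Q gives Q* = 70 and P* = 31.
With the subsidy, sellers receive Ps = Pb + 15 for each unit, where Pb is the price buyers pay.
On the curves, Pb = 349/9 - (1/9)Q and Ps = 58/3 + (1/6)Q; the wedge Ps − Pb = 15 gives 58/3 + (1/6)Q − (349/9 - (1/9)Q) = 15, so Q' = 124.
Then Pb = 349/9 − (1/9)·124 = 25 and Ps = 58/3 + (1/6)·124 = 40.
Government outlay = subsidy × quantity = 15 × 124 = 1860.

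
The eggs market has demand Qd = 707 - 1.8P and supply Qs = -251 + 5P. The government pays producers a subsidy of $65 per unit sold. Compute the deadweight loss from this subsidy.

Deadweight loss = 190125/68

Pre-subsidy: 707 - 1.8P = -251 + 5P gives P* = 2395/17, Q* = 7708/17.
With the subsidy, sellers receive Ps = Pb + 65 for each unit, where Pb is the price buyers pay.
Supply in terms of Pb becomes Qs = -251 + 5(Pb + 65) = 74 + 5Pb. Setting this equal to demand: 707 - 1.8Pb = 74 + 5Pb, so Pb = 3165/34.
Sellers receive Ps = 3165/34 + 65 = 5375/34; Q' = 707 − 1.8·(3165/34) = 18341/34.
The subsidy expands output by 18341/34 − 7708/17 = 2925/34 past the efficient level; on those units the gap between marginal cost and willingness to pay runs from 0 up to 65.
DWL = ½ × 65 × 2925/34 = 190125/68.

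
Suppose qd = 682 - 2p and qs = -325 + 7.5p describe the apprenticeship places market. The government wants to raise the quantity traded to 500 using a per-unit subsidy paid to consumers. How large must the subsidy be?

Required subsidy s = 19 per unit

At q = 500, invert demand for the buyer price: pb = (682 − 500)/2 = 91; invert supply for the seller price: ps = (500 − (-325))/7.5 = 110.
The subsidy must fill the gap: s = ps − pb = 110 − 91 = 19.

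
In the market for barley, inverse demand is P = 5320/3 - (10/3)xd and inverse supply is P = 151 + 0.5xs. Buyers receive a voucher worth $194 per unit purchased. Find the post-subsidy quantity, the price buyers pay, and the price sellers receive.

Pre-subsidy: 5320/3 - (10/3)x = 151 + 0.5x gives x* = 9734/23 and P* = 8340/23.
With the rebate, buyers effectively pay Pb = Ps − 194, where Ps is the price sellers receive.
On the curves, Pb = 5320/3 - (10/3)x and Ps = 151 + 0.5x; the wedge Ps − Pb = 194 gives 151 + 0.5x − (5320/3 - (10/3)x) = 194, so x' = 10898/23.
Then Pb = 5320/3 − (10/3)·(10898/23) = 4460/23 and Ps = 151 + 0.5·(10898/23) = 8922/23.

x' = 10898/23; buyers pay 4460/23; sellers receive 8922/23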